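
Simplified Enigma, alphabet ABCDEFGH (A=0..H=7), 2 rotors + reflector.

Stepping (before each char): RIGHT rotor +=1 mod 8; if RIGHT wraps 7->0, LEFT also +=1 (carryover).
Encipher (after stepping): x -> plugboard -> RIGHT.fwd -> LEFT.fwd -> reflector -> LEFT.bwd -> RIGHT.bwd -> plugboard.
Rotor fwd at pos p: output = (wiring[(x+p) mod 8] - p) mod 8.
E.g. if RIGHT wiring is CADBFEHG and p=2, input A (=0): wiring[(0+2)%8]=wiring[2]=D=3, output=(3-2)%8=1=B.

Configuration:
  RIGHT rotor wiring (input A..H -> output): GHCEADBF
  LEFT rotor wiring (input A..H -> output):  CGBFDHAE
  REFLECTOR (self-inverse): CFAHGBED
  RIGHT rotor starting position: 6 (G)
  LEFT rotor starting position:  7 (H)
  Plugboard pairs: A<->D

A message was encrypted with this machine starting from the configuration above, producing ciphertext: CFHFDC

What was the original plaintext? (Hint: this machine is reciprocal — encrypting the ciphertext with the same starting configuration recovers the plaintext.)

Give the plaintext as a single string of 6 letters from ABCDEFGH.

Char 1 ('C'): step: R->7, L=7; C->plug->C->R->A->L->F->refl->B->L'->H->R'->B->plug->B
Char 2 ('F'): step: R->0, L->0 (L advanced); F->plug->F->R->D->L->F->refl->B->L'->C->R'->C->plug->C
Char 3 ('H'): step: R->1, L=0; H->plug->H->R->F->L->H->refl->D->L'->E->R'->G->plug->G
Char 4 ('F'): step: R->2, L=0; F->plug->F->R->D->L->F->refl->B->L'->C->R'->B->plug->B
Char 5 ('D'): step: R->3, L=0; D->plug->A->R->B->L->G->refl->E->L'->H->R'->H->plug->H
Char 6 ('C'): step: R->4, L=0; C->plug->C->R->F->L->H->refl->D->L'->E->R'->A->plug->D

Answer: BCGBHD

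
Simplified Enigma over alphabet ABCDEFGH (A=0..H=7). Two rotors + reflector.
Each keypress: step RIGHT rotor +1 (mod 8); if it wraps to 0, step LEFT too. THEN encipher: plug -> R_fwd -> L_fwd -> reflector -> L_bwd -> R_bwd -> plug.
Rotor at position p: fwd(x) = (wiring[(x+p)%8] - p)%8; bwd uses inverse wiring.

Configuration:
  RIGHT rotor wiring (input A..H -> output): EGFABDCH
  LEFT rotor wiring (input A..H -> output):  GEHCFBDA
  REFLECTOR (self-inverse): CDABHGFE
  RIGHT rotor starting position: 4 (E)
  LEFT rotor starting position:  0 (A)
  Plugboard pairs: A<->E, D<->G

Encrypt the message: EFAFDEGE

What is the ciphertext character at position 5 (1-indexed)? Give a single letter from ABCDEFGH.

Char 1 ('E'): step: R->5, L=0; E->plug->A->R->G->L->D->refl->B->L'->F->R'->B->plug->B
Char 2 ('F'): step: R->6, L=0; F->plug->F->R->C->L->H->refl->E->L'->B->R'->B->plug->B
Char 3 ('A'): step: R->7, L=0; A->plug->E->R->B->L->E->refl->H->L'->C->R'->F->plug->F
Char 4 ('F'): step: R->0, L->1 (L advanced); F->plug->F->R->D->L->E->refl->H->L'->G->R'->B->plug->B
Char 5 ('D'): step: R->1, L=1; D->plug->G->R->G->L->H->refl->E->L'->D->R'->H->plug->H

H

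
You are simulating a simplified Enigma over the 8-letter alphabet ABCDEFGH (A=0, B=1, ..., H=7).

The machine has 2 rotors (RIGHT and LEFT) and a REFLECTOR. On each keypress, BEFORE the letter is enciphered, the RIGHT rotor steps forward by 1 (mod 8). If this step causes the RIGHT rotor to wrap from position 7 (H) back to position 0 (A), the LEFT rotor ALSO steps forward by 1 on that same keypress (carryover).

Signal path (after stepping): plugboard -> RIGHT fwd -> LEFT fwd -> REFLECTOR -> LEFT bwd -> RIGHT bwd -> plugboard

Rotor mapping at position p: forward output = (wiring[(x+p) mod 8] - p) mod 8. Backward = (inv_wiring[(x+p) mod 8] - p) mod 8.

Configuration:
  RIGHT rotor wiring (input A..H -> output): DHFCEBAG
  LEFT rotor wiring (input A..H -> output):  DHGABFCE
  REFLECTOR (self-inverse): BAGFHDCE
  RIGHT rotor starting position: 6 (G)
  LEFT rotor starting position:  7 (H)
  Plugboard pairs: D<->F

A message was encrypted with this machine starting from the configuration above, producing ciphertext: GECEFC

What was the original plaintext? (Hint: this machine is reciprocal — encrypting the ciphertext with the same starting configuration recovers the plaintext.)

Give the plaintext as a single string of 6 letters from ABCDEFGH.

Answer: BADCDD

Derivation:
Char 1 ('G'): step: R->7, L=7; G->plug->G->R->C->L->A->refl->B->L'->E->R'->B->plug->B
Char 2 ('E'): step: R->0, L->0 (L advanced); E->plug->E->R->E->L->B->refl->A->L'->D->R'->A->plug->A
Char 3 ('C'): step: R->1, L=0; C->plug->C->R->B->L->H->refl->E->L'->H->R'->F->plug->D
Char 4 ('E'): step: R->2, L=0; E->plug->E->R->G->L->C->refl->G->L'->C->R'->C->plug->C
Char 5 ('F'): step: R->3, L=0; F->plug->D->R->F->L->F->refl->D->L'->A->R'->F->plug->D
Char 6 ('C'): step: R->4, L=0; C->plug->C->R->E->L->B->refl->A->L'->D->R'->F->plug->D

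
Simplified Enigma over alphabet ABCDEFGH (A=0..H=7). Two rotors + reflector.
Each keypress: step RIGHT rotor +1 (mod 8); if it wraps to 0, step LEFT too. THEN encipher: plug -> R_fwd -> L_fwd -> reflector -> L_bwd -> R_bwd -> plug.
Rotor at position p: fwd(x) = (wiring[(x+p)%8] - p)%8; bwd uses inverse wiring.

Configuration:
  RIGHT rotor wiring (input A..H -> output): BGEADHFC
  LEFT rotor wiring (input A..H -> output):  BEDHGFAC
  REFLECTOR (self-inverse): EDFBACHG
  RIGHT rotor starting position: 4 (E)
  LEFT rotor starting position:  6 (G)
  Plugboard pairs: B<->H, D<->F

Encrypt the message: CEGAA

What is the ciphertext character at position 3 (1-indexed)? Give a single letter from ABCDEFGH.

Char 1 ('C'): step: R->5, L=6; C->plug->C->R->F->L->B->refl->D->L'->C->R'->A->plug->A
Char 2 ('E'): step: R->6, L=6; E->plug->E->R->G->L->A->refl->E->L'->B->R'->H->plug->B
Char 3 ('G'): step: R->7, L=6; G->plug->G->R->A->L->C->refl->F->L'->E->R'->F->plug->D

D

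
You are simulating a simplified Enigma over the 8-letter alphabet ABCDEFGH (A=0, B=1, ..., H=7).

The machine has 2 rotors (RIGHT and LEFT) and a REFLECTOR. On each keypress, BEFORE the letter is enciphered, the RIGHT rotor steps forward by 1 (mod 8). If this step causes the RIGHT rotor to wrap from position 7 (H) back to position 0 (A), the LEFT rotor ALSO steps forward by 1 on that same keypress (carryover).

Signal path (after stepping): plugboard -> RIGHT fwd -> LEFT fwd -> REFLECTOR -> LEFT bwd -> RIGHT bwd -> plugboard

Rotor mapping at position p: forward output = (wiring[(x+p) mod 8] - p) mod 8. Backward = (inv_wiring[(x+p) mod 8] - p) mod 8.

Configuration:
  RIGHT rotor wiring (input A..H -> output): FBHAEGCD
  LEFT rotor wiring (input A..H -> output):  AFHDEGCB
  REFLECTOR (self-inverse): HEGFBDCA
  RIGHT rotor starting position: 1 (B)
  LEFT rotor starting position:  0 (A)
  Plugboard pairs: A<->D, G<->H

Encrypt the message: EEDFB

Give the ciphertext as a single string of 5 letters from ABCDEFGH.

Char 1 ('E'): step: R->2, L=0; E->plug->E->R->A->L->A->refl->H->L'->C->R'->C->plug->C
Char 2 ('E'): step: R->3, L=0; E->plug->E->R->A->L->A->refl->H->L'->C->R'->F->plug->F
Char 3 ('D'): step: R->4, L=0; D->plug->A->R->A->L->A->refl->H->L'->C->R'->B->plug->B
Char 4 ('F'): step: R->5, L=0; F->plug->F->R->C->L->H->refl->A->L'->A->R'->D->plug->A
Char 5 ('B'): step: R->6, L=0; B->plug->B->R->F->L->G->refl->C->L'->G->R'->G->plug->H

Answer: CFBAH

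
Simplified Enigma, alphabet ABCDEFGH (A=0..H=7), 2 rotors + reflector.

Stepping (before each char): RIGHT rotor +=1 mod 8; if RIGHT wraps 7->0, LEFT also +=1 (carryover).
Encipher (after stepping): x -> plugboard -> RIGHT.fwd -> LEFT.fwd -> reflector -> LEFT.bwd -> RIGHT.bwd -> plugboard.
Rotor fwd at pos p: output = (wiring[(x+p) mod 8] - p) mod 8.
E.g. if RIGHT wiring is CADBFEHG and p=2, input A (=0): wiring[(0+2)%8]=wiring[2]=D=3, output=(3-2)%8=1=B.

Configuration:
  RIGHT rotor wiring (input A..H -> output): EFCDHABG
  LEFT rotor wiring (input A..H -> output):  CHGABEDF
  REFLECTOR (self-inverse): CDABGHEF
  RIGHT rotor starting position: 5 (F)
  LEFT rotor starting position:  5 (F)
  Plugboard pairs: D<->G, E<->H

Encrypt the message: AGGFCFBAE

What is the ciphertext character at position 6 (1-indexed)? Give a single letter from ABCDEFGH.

Char 1 ('A'): step: R->6, L=5; A->plug->A->R->D->L->F->refl->H->L'->A->R'->B->plug->B
Char 2 ('G'): step: R->7, L=5; G->plug->D->R->D->L->F->refl->H->L'->A->R'->F->plug->F
Char 3 ('G'): step: R->0, L->6 (L advanced); G->plug->D->R->D->L->B->refl->D->L'->G->R'->H->plug->E
Char 4 ('F'): step: R->1, L=6; F->plug->F->R->A->L->F->refl->H->L'->B->R'->B->plug->B
Char 5 ('C'): step: R->2, L=6; C->plug->C->R->F->L->C->refl->A->L'->E->R'->F->plug->F
Char 6 ('F'): step: R->3, L=6; F->plug->F->R->B->L->H->refl->F->L'->A->R'->A->plug->A

A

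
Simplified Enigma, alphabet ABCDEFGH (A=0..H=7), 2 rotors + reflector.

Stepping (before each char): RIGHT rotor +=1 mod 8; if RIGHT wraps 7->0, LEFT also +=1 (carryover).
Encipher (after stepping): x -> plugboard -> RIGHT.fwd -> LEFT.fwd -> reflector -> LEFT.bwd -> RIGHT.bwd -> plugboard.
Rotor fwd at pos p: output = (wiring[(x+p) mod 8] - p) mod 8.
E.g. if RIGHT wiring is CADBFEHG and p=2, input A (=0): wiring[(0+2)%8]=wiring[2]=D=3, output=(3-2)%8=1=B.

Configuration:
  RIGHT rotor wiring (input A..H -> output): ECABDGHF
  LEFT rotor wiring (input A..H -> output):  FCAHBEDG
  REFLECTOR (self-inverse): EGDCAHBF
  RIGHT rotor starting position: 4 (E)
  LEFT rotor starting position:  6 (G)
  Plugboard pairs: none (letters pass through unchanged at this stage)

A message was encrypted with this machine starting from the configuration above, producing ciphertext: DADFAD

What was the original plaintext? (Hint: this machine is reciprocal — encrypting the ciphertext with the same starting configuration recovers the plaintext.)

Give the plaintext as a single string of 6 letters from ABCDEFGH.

Char 1 ('D'): step: R->5, L=6; D->plug->D->R->H->L->G->refl->B->L'->F->R'->E->plug->E
Char 2 ('A'): step: R->6, L=6; A->plug->A->R->B->L->A->refl->E->L'->D->R'->F->plug->F
Char 3 ('D'): step: R->7, L=6; D->plug->D->R->B->L->A->refl->E->L'->D->R'->C->plug->C
Char 4 ('F'): step: R->0, L->7 (L advanced); F->plug->F->R->G->L->F->refl->H->L'->A->R'->C->plug->C
Char 5 ('A'): step: R->1, L=7; A->plug->A->R->B->L->G->refl->B->L'->D->R'->H->plug->H
Char 6 ('D'): step: R->2, L=7; D->plug->D->R->E->L->A->refl->E->L'->H->R'->B->plug->B

Answer: EFCCHB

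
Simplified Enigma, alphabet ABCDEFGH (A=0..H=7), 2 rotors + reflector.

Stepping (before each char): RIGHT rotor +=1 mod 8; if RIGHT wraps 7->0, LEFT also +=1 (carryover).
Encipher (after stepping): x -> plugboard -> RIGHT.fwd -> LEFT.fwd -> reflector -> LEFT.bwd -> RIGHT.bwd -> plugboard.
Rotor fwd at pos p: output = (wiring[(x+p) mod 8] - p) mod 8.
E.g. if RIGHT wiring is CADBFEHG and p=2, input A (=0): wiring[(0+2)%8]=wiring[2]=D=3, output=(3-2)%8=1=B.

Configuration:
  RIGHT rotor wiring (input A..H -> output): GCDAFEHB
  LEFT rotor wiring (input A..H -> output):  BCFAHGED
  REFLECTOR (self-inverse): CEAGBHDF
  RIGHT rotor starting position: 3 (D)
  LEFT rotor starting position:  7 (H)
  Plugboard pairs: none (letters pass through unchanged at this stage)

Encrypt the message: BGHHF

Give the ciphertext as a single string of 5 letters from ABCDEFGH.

Char 1 ('B'): step: R->4, L=7; B->plug->B->R->A->L->E->refl->B->L'->E->R'->H->plug->H
Char 2 ('G'): step: R->5, L=7; G->plug->G->R->D->L->G->refl->D->L'->C->R'->B->plug->B
Char 3 ('H'): step: R->6, L=7; H->plug->H->R->G->L->H->refl->F->L'->H->R'->G->plug->G
Char 4 ('H'): step: R->7, L=7; H->plug->H->R->A->L->E->refl->B->L'->E->R'->D->plug->D
Char 5 ('F'): step: R->0, L->0 (L advanced); F->plug->F->R->E->L->H->refl->F->L'->C->R'->B->plug->B

Answer: HBGDB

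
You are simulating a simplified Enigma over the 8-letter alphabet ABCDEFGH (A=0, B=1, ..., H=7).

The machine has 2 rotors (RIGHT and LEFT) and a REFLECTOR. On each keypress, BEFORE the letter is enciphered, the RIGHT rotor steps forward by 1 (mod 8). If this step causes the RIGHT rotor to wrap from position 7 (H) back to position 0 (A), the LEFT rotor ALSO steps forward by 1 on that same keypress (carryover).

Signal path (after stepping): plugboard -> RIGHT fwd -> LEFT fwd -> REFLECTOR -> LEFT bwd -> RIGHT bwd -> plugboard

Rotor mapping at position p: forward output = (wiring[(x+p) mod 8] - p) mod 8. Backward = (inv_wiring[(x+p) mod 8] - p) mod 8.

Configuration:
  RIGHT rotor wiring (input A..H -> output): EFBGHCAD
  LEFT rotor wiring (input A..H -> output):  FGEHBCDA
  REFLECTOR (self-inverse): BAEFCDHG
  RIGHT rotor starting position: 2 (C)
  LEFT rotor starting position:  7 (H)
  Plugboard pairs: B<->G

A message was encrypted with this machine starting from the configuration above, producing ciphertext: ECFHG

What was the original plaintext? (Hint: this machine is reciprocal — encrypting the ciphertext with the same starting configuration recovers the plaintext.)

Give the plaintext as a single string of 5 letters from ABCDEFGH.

Char 1 ('E'): step: R->3, L=7; E->plug->E->R->A->L->B->refl->A->L'->E->R'->B->plug->G
Char 2 ('C'): step: R->4, L=7; C->plug->C->R->E->L->A->refl->B->L'->A->R'->E->plug->E
Char 3 ('F'): step: R->5, L=7; F->plug->F->R->E->L->A->refl->B->L'->A->R'->E->plug->E
Char 4 ('H'): step: R->6, L=7; H->plug->H->R->E->L->A->refl->B->L'->A->R'->F->plug->F
Char 5 ('G'): step: R->7, L=7; G->plug->B->R->F->L->C->refl->E->L'->H->R'->E->plug->E

Answer: GEEFE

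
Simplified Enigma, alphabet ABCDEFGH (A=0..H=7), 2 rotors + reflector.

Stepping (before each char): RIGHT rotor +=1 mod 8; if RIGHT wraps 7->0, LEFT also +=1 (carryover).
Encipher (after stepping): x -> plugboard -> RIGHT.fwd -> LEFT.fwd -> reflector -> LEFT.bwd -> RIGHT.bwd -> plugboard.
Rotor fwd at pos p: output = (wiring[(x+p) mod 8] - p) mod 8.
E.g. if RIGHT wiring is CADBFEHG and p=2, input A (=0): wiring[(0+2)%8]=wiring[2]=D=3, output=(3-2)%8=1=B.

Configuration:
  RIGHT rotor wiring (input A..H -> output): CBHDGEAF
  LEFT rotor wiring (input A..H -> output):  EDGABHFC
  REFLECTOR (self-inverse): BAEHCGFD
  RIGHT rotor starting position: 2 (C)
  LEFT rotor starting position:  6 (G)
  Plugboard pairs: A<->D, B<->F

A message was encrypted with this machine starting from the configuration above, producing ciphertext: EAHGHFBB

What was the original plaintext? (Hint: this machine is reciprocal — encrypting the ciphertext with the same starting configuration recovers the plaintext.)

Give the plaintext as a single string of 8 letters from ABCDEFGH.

Char 1 ('E'): step: R->3, L=6; E->plug->E->R->C->L->G->refl->F->L'->D->R'->B->plug->F
Char 2 ('A'): step: R->4, L=6; A->plug->D->R->B->L->E->refl->C->L'->F->R'->F->plug->B
Char 3 ('H'): step: R->5, L=6; H->plug->H->R->B->L->E->refl->C->L'->F->R'->D->plug->A
Char 4 ('G'): step: R->6, L=6; G->plug->G->R->A->L->H->refl->D->L'->G->R'->H->plug->H
Char 5 ('H'): step: R->7, L=6; H->plug->H->R->B->L->E->refl->C->L'->F->R'->G->plug->G
Char 6 ('F'): step: R->0, L->7 (L advanced); F->plug->B->R->B->L->F->refl->G->L'->H->R'->C->plug->C
Char 7 ('B'): step: R->1, L=7; B->plug->F->R->H->L->G->refl->F->L'->B->R'->H->plug->H
Char 8 ('B'): step: R->2, L=7; B->plug->F->R->D->L->H->refl->D->L'->A->R'->G->plug->G

Answer: FBAHGCHG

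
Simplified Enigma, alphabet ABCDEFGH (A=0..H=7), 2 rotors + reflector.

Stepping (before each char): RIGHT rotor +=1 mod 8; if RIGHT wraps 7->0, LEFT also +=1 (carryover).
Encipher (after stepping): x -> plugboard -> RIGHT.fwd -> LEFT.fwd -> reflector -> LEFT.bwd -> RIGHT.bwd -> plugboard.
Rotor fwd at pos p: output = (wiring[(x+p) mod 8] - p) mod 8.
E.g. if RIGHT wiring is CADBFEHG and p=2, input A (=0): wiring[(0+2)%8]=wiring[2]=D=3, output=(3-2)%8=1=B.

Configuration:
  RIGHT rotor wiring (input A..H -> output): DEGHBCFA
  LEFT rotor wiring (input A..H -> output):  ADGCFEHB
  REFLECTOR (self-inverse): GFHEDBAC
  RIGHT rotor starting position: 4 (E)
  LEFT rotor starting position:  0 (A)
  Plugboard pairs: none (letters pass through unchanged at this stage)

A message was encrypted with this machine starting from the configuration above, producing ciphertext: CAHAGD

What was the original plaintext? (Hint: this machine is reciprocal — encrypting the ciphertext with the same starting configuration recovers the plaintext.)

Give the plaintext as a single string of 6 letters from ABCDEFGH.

Answer: DHGBDC

Derivation:
Char 1 ('C'): step: R->5, L=0; C->plug->C->R->D->L->C->refl->H->L'->G->R'->D->plug->D
Char 2 ('A'): step: R->6, L=0; A->plug->A->R->H->L->B->refl->F->L'->E->R'->H->plug->H
Char 3 ('H'): step: R->7, L=0; H->plug->H->R->G->L->H->refl->C->L'->D->R'->G->plug->G
Char 4 ('A'): step: R->0, L->1 (L advanced); A->plug->A->R->D->L->E->refl->D->L'->E->R'->B->plug->B
Char 5 ('G'): step: R->1, L=1; G->plug->G->R->H->L->H->refl->C->L'->A->R'->D->plug->D
Char 6 ('D'): step: R->2, L=1; D->plug->D->R->A->L->C->refl->H->L'->H->R'->C->plug->C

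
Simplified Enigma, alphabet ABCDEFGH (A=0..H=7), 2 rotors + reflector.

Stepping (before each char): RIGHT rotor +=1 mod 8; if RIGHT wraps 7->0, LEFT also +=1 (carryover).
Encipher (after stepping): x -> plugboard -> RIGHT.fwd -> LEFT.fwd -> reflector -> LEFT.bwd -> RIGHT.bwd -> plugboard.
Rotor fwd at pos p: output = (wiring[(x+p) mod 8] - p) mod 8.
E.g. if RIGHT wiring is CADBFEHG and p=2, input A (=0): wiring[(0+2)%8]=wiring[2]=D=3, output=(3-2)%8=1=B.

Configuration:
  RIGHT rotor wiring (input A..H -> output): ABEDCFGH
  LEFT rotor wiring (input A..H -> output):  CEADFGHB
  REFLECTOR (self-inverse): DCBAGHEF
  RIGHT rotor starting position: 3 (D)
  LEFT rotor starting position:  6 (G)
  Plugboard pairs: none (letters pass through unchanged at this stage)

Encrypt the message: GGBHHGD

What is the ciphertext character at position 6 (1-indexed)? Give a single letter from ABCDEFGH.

Char 1 ('G'): step: R->4, L=6; G->plug->G->R->A->L->B->refl->C->L'->E->R'->E->plug->E
Char 2 ('G'): step: R->5, L=6; G->plug->G->R->G->L->H->refl->F->L'->F->R'->H->plug->H
Char 3 ('B'): step: R->6, L=6; B->plug->B->R->B->L->D->refl->A->L'->H->R'->H->plug->H
Char 4 ('H'): step: R->7, L=6; H->plug->H->R->H->L->A->refl->D->L'->B->R'->B->plug->B
Char 5 ('H'): step: R->0, L->7 (L advanced); H->plug->H->R->H->L->A->refl->D->L'->B->R'->B->plug->B
Char 6 ('G'): step: R->1, L=7; G->plug->G->R->G->L->H->refl->F->L'->C->R'->C->plug->C

C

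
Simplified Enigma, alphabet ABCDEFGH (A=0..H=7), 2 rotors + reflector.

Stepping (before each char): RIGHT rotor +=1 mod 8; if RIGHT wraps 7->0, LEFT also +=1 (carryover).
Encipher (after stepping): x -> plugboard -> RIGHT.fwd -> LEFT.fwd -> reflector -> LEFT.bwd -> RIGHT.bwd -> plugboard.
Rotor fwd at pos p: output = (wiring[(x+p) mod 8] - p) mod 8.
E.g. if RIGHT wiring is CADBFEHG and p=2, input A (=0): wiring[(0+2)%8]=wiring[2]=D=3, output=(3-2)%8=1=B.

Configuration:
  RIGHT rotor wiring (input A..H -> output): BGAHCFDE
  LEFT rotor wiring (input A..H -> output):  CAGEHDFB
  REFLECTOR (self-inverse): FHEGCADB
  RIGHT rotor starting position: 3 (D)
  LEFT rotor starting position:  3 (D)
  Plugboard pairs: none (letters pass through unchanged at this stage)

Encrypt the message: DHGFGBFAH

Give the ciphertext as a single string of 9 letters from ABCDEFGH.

Answer: EAHDDGEDC

Derivation:
Char 1 ('D'): step: R->4, L=3; D->plug->D->R->A->L->B->refl->H->L'->F->R'->E->plug->E
Char 2 ('H'): step: R->5, L=3; H->plug->H->R->F->L->H->refl->B->L'->A->R'->A->plug->A
Char 3 ('G'): step: R->6, L=3; G->plug->G->R->E->L->G->refl->D->L'->H->R'->H->plug->H
Char 4 ('F'): step: R->7, L=3; F->plug->F->R->D->L->C->refl->E->L'->B->R'->D->plug->D
Char 5 ('G'): step: R->0, L->4 (L advanced); G->plug->G->R->D->L->F->refl->A->L'->H->R'->D->plug->D
Char 6 ('B'): step: R->1, L=4; B->plug->B->R->H->L->A->refl->F->L'->D->R'->G->plug->G
Char 7 ('F'): step: R->2, L=4; F->plug->F->R->C->L->B->refl->H->L'->B->R'->E->plug->E
Char 8 ('A'): step: R->3, L=4; A->plug->A->R->E->L->G->refl->D->L'->A->R'->D->plug->D
Char 9 ('H'): step: R->4, L=4; H->plug->H->R->D->L->F->refl->A->L'->H->R'->C->plug->C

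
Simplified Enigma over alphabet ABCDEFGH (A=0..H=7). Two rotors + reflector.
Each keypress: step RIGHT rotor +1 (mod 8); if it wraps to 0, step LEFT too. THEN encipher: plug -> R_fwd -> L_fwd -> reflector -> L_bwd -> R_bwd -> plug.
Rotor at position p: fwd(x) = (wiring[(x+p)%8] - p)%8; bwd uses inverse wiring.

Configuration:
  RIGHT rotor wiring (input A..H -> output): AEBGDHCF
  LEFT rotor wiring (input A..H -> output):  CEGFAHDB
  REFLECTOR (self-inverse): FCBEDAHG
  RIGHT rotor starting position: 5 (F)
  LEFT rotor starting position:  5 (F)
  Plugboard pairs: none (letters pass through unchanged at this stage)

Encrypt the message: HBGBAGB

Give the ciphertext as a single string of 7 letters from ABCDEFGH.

Char 1 ('H'): step: R->6, L=5; H->plug->H->R->B->L->G->refl->H->L'->E->R'->A->plug->A
Char 2 ('B'): step: R->7, L=5; B->plug->B->R->B->L->G->refl->H->L'->E->R'->F->plug->F
Char 3 ('G'): step: R->0, L->6 (L advanced); G->plug->G->R->C->L->E->refl->D->L'->B->R'->C->plug->C
Char 4 ('B'): step: R->1, L=6; B->plug->B->R->A->L->F->refl->A->L'->E->R'->G->plug->G
Char 5 ('A'): step: R->2, L=6; A->plug->A->R->H->L->B->refl->C->L'->G->R'->G->plug->G
Char 6 ('G'): step: R->3, L=6; G->plug->G->R->B->L->D->refl->E->L'->C->R'->E->plug->E
Char 7 ('B'): step: R->4, L=6; B->plug->B->R->D->L->G->refl->H->L'->F->R'->G->plug->G

Answer: AFCGGEG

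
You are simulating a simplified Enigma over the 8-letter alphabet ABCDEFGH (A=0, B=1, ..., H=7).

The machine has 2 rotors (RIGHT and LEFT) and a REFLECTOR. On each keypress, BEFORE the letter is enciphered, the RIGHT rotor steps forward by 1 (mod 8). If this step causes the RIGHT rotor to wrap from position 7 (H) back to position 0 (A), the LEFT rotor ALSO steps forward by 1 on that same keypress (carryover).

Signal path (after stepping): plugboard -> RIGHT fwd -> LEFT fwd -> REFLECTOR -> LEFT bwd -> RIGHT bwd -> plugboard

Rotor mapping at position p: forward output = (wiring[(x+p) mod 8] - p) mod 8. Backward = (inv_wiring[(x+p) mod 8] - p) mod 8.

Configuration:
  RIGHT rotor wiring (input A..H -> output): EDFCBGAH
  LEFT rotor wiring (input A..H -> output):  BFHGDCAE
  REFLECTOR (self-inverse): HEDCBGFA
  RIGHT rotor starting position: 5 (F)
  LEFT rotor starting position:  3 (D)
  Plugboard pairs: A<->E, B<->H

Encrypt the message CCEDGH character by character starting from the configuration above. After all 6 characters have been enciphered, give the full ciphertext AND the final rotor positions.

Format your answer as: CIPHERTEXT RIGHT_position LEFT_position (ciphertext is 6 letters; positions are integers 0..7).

Char 1 ('C'): step: R->6, L=3; C->plug->C->R->G->L->C->refl->D->L'->A->R'->H->plug->B
Char 2 ('C'): step: R->7, L=3; C->plug->C->R->E->L->B->refl->E->L'->H->R'->G->plug->G
Char 3 ('E'): step: R->0, L->4 (L advanced); E->plug->A->R->E->L->F->refl->G->L'->B->R'->E->plug->A
Char 4 ('D'): step: R->1, L=4; D->plug->D->R->A->L->H->refl->A->L'->D->R'->H->plug->B
Char 5 ('G'): step: R->2, L=4; G->plug->G->R->C->L->E->refl->B->L'->F->R'->F->plug->F
Char 6 ('H'): step: R->3, L=4; H->plug->B->R->G->L->D->refl->C->L'->H->R'->A->plug->E
Final: ciphertext=BGABFE, RIGHT=3, LEFT=4

Answer: BGABFE 3 4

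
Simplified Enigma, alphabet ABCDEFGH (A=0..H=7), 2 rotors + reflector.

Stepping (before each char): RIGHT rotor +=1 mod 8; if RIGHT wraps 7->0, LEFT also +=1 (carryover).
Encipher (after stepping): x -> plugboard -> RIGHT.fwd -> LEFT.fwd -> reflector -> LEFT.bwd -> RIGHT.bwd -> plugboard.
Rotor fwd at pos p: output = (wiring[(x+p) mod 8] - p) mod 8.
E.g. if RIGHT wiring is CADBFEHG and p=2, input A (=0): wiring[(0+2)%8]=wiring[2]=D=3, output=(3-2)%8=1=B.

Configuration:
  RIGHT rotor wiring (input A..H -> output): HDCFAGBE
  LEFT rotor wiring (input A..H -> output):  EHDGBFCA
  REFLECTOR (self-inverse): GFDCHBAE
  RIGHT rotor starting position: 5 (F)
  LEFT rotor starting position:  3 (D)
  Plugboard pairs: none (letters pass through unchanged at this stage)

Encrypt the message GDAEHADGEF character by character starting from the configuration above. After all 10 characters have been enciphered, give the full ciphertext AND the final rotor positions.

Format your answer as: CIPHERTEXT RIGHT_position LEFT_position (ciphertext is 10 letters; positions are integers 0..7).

Answer: HEDDAFHAGB 7 4

Derivation:
Char 1 ('G'): step: R->6, L=3; G->plug->G->R->C->L->C->refl->D->L'->A->R'->H->plug->H
Char 2 ('D'): step: R->7, L=3; D->plug->D->R->D->L->H->refl->E->L'->G->R'->E->plug->E
Char 3 ('A'): step: R->0, L->4 (L advanced); A->plug->A->R->H->L->C->refl->D->L'->F->R'->D->plug->D
Char 4 ('E'): step: R->1, L=4; E->plug->E->R->F->L->D->refl->C->L'->H->R'->D->plug->D
Char 5 ('H'): step: R->2, L=4; H->plug->H->R->B->L->B->refl->F->L'->A->R'->A->plug->A
Char 6 ('A'): step: R->3, L=4; A->plug->A->R->C->L->G->refl->A->L'->E->R'->F->plug->F
Char 7 ('D'): step: R->4, L=4; D->plug->D->R->A->L->F->refl->B->L'->B->R'->H->plug->H
Char 8 ('G'): step: R->5, L=4; G->plug->G->R->A->L->F->refl->B->L'->B->R'->A->plug->A
Char 9 ('E'): step: R->6, L=4; E->plug->E->R->E->L->A->refl->G->L'->C->R'->G->plug->G
Char 10 ('F'): step: R->7, L=4; F->plug->F->R->B->L->B->refl->F->L'->A->R'->B->plug->B
Final: ciphertext=HEDDAFHAGB, RIGHT=7, LEFT=4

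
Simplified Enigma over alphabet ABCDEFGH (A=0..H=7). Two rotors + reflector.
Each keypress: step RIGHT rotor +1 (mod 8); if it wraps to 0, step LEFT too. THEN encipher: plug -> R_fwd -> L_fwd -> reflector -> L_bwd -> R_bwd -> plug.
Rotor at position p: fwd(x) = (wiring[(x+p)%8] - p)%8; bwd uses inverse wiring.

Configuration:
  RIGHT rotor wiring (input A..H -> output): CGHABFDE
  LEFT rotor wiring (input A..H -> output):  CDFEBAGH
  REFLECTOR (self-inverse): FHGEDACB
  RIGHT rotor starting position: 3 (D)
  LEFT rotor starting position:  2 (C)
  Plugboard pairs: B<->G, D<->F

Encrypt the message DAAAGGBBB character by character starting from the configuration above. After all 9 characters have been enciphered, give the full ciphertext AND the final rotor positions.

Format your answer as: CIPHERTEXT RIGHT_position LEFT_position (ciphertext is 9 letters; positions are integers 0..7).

Char 1 ('D'): step: R->4, L=2; D->plug->F->R->C->L->H->refl->B->L'->H->R'->C->plug->C
Char 2 ('A'): step: R->5, L=2; A->plug->A->R->A->L->D->refl->E->L'->E->R'->H->plug->H
Char 3 ('A'): step: R->6, L=2; A->plug->A->R->F->L->F->refl->A->L'->G->R'->B->plug->G
Char 4 ('A'): step: R->7, L=2; A->plug->A->R->F->L->F->refl->A->L'->G->R'->G->plug->B
Char 5 ('G'): step: R->0, L->3 (L advanced); G->plug->B->R->G->L->A->refl->F->L'->C->R'->A->plug->A
Char 6 ('G'): step: R->1, L=3; G->plug->B->R->G->L->A->refl->F->L'->C->R'->F->plug->D
Char 7 ('B'): step: R->2, L=3; B->plug->G->R->A->L->B->refl->H->L'->F->R'->A->plug->A
Char 8 ('B'): step: R->3, L=3; B->plug->G->R->D->L->D->refl->E->L'->E->R'->H->plug->H
Char 9 ('B'): step: R->4, L=3; B->plug->G->R->D->L->D->refl->E->L'->E->R'->H->plug->H
Final: ciphertext=CHGBADAHH, RIGHT=4, LEFT=3

Answer: CHGBADAHH 4 3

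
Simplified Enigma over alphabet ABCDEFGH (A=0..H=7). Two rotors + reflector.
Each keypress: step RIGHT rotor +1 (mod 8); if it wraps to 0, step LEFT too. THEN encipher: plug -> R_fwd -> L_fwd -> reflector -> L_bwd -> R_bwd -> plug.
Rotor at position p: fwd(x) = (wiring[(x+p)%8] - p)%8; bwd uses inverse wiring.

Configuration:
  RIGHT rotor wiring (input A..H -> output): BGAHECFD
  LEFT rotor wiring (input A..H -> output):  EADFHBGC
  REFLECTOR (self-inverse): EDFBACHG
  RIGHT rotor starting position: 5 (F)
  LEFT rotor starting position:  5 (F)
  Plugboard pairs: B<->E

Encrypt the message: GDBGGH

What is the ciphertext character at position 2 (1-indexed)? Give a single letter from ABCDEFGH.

Char 1 ('G'): step: R->6, L=5; G->plug->G->R->G->L->A->refl->E->L'->A->R'->D->plug->D
Char 2 ('D'): step: R->7, L=5; D->plug->D->R->B->L->B->refl->D->L'->E->R'->A->plug->A

A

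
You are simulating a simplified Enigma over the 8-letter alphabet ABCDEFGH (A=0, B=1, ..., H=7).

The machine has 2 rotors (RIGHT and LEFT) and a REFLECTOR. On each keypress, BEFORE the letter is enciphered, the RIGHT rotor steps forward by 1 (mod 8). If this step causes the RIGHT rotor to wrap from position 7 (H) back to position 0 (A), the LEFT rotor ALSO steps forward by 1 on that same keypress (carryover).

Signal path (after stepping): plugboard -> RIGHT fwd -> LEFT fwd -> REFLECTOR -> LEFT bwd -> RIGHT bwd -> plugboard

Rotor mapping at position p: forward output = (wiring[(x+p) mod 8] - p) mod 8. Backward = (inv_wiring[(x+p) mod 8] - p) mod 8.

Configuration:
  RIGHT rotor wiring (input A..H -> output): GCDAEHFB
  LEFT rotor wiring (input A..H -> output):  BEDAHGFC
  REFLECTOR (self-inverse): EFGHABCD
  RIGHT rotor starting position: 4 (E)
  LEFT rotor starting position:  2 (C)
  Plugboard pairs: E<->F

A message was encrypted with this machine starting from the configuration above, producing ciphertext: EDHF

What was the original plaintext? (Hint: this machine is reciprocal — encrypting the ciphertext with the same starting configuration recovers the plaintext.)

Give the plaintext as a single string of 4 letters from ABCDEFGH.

Answer: CGDB

Derivation:
Char 1 ('E'): step: R->5, L=2; E->plug->F->R->G->L->H->refl->D->L'->E->R'->C->plug->C
Char 2 ('D'): step: R->6, L=2; D->plug->D->R->E->L->D->refl->H->L'->G->R'->G->plug->G
Char 3 ('H'): step: R->7, L=2; H->plug->H->R->G->L->H->refl->D->L'->E->R'->D->plug->D
Char 4 ('F'): step: R->0, L->3 (L advanced); F->plug->E->R->E->L->H->refl->D->L'->C->R'->B->plug->B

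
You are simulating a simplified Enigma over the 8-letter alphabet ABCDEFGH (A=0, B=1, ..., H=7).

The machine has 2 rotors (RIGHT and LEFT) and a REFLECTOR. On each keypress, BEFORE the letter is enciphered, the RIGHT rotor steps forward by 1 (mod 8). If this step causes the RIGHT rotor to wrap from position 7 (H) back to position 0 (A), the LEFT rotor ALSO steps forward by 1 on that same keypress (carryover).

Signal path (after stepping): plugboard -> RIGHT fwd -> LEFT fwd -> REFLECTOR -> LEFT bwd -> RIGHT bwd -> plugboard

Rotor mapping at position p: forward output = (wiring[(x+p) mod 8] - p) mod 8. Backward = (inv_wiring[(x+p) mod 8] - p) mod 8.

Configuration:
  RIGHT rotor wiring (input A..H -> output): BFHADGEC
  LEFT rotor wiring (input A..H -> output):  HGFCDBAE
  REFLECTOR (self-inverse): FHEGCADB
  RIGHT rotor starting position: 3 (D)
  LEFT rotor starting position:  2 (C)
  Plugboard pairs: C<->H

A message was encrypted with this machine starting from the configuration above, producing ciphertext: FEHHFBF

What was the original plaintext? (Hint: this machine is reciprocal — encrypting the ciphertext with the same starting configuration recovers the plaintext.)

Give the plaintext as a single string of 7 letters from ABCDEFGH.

Char 1 ('F'): step: R->4, L=2; F->plug->F->R->B->L->A->refl->F->L'->G->R'->D->plug->D
Char 2 ('E'): step: R->5, L=2; E->plug->E->R->A->L->D->refl->G->L'->E->R'->D->plug->D
Char 3 ('H'): step: R->6, L=2; H->plug->C->R->D->L->H->refl->B->L'->C->R'->F->plug->F
Char 4 ('H'): step: R->7, L=2; H->plug->C->R->G->L->F->refl->A->L'->B->R'->E->plug->E
Char 5 ('F'): step: R->0, L->3 (L advanced); F->plug->F->R->G->L->D->refl->G->L'->C->R'->H->plug->C
Char 6 ('B'): step: R->1, L=3; B->plug->B->R->G->L->D->refl->G->L'->C->R'->D->plug->D
Char 7 ('F'): step: R->2, L=3; F->plug->F->R->A->L->H->refl->B->L'->E->R'->D->plug->D

Answer: DDFECDD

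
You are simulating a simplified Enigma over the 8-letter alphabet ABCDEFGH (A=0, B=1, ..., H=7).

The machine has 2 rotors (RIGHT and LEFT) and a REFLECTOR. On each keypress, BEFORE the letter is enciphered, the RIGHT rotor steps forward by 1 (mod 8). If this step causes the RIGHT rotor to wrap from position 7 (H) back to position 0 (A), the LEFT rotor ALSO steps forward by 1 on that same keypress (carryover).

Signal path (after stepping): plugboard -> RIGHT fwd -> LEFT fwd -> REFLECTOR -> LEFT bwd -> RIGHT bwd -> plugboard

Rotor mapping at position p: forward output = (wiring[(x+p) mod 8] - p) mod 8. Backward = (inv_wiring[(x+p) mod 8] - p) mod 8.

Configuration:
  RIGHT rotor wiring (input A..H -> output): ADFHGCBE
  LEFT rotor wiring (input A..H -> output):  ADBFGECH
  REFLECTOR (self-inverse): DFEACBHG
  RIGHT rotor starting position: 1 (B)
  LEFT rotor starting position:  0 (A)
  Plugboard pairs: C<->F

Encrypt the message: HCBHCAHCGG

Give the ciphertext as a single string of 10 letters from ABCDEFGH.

Char 1 ('H'): step: R->2, L=0; H->plug->H->R->B->L->D->refl->A->L'->A->R'->D->plug->D
Char 2 ('C'): step: R->3, L=0; C->plug->F->R->F->L->E->refl->C->L'->G->R'->D->plug->D
Char 3 ('B'): step: R->4, L=0; B->plug->B->R->G->L->C->refl->E->L'->F->R'->C->plug->F
Char 4 ('H'): step: R->5, L=0; H->plug->H->R->B->L->D->refl->A->L'->A->R'->F->plug->C
Char 5 ('C'): step: R->6, L=0; C->plug->F->R->B->L->D->refl->A->L'->A->R'->G->plug->G
Char 6 ('A'): step: R->7, L=0; A->plug->A->R->F->L->E->refl->C->L'->G->R'->D->plug->D
Char 7 ('H'): step: R->0, L->1 (L advanced); H->plug->H->R->E->L->D->refl->A->L'->B->R'->G->plug->G
Char 8 ('C'): step: R->1, L=1; C->plug->F->R->A->L->C->refl->E->L'->C->R'->A->plug->A
Char 9 ('G'): step: R->2, L=1; G->plug->G->R->G->L->G->refl->H->L'->H->R'->E->plug->E
Char 10 ('G'): step: R->3, L=1; G->plug->G->R->A->L->C->refl->E->L'->C->R'->H->plug->H

Answer: DDFCGDGAEH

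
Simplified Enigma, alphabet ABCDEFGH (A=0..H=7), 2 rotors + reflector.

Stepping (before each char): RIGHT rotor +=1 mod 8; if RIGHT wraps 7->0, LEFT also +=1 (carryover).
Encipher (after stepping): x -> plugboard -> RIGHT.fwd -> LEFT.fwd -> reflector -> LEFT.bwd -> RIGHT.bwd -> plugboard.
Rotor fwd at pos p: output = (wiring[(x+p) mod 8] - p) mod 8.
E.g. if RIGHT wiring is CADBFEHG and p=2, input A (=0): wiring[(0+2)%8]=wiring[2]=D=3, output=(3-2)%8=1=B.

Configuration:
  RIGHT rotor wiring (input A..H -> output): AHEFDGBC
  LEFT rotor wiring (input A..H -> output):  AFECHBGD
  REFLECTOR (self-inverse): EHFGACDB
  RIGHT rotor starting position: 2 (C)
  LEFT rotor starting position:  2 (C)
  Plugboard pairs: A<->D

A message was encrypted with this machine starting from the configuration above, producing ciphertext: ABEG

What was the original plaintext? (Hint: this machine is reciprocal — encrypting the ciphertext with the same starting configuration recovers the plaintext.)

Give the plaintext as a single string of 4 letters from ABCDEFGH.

Char 1 ('A'): step: R->3, L=2; A->plug->D->R->G->L->G->refl->D->L'->H->R'->E->plug->E
Char 2 ('B'): step: R->4, L=2; B->plug->B->R->C->L->F->refl->C->L'->A->R'->G->plug->G
Char 3 ('E'): step: R->5, L=2; E->plug->E->R->C->L->F->refl->C->L'->A->R'->G->plug->G
Char 4 ('G'): step: R->6, L=2; G->plug->G->R->F->L->B->refl->H->L'->D->R'->A->plug->D

Answer: EGGD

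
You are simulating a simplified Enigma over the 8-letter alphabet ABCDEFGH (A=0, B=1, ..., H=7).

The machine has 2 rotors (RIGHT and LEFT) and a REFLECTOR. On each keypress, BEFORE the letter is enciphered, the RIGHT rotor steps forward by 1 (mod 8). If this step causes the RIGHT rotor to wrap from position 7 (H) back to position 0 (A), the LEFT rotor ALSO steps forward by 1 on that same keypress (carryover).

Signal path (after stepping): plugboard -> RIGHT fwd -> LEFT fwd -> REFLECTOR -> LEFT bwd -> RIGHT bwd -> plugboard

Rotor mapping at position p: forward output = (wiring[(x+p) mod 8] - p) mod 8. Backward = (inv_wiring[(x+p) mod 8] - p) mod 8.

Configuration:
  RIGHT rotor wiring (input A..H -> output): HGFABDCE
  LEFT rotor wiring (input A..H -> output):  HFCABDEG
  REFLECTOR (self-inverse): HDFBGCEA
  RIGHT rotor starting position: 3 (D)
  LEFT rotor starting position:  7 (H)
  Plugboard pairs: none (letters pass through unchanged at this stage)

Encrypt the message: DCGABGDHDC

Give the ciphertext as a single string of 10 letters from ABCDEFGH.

Char 1 ('D'): step: R->4, L=7; D->plug->D->R->A->L->H->refl->A->L'->B->R'->G->plug->G
Char 2 ('C'): step: R->5, L=7; C->plug->C->R->H->L->F->refl->C->L'->F->R'->B->plug->B
Char 3 ('G'): step: R->6, L=7; G->plug->G->R->D->L->D->refl->B->L'->E->R'->A->plug->A
Char 4 ('A'): step: R->7, L=7; A->plug->A->R->F->L->C->refl->F->L'->H->R'->C->plug->C
Char 5 ('B'): step: R->0, L->0 (L advanced); B->plug->B->R->G->L->E->refl->G->L'->H->R'->A->plug->A
Char 6 ('G'): step: R->1, L=0; G->plug->G->R->D->L->A->refl->H->L'->A->R'->D->plug->D
Char 7 ('D'): step: R->2, L=0; D->plug->D->R->B->L->F->refl->C->L'->C->R'->F->plug->F
Char 8 ('H'): step: R->3, L=0; H->plug->H->R->C->L->C->refl->F->L'->B->R'->E->plug->E
Char 9 ('D'): step: R->4, L=0; D->plug->D->R->A->L->H->refl->A->L'->D->R'->E->plug->E
Char 10 ('C'): step: R->5, L=0; C->plug->C->R->H->L->G->refl->E->L'->G->R'->A->plug->A

Answer: GBACADFEEA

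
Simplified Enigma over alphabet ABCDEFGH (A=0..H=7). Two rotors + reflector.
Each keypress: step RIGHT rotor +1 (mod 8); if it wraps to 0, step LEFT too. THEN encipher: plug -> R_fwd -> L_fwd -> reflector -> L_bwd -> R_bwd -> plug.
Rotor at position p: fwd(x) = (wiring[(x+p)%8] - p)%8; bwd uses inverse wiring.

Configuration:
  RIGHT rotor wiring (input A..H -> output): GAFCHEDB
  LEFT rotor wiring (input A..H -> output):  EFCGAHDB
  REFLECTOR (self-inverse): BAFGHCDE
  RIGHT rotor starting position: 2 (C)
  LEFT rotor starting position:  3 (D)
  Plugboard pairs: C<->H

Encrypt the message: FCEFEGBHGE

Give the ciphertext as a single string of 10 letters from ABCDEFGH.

Answer: GGGHGECGBB

Derivation:
Char 1 ('F'): step: R->3, L=3; F->plug->F->R->D->L->A->refl->B->L'->F->R'->G->plug->G
Char 2 ('C'): step: R->4, L=3; C->plug->H->R->G->L->C->refl->F->L'->B->R'->G->plug->G
Char 3 ('E'): step: R->5, L=3; E->plug->E->R->D->L->A->refl->B->L'->F->R'->G->plug->G
Char 4 ('F'): step: R->6, L=3; F->plug->F->R->E->L->G->refl->D->L'->A->R'->C->plug->H
Char 5 ('E'): step: R->7, L=3; E->plug->E->R->D->L->A->refl->B->L'->F->R'->G->plug->G
Char 6 ('G'): step: R->0, L->4 (L advanced); G->plug->G->R->D->L->F->refl->C->L'->H->R'->E->plug->E
Char 7 ('B'): step: R->1, L=4; B->plug->B->R->E->L->A->refl->B->L'->F->R'->H->plug->C
Char 8 ('H'): step: R->2, L=4; H->plug->C->R->F->L->B->refl->A->L'->E->R'->G->plug->G
Char 9 ('G'): step: R->3, L=4; G->plug->G->R->F->L->B->refl->A->L'->E->R'->B->plug->B
Char 10 ('E'): step: R->4, L=4; E->plug->E->R->C->L->H->refl->E->L'->A->R'->B->plug->B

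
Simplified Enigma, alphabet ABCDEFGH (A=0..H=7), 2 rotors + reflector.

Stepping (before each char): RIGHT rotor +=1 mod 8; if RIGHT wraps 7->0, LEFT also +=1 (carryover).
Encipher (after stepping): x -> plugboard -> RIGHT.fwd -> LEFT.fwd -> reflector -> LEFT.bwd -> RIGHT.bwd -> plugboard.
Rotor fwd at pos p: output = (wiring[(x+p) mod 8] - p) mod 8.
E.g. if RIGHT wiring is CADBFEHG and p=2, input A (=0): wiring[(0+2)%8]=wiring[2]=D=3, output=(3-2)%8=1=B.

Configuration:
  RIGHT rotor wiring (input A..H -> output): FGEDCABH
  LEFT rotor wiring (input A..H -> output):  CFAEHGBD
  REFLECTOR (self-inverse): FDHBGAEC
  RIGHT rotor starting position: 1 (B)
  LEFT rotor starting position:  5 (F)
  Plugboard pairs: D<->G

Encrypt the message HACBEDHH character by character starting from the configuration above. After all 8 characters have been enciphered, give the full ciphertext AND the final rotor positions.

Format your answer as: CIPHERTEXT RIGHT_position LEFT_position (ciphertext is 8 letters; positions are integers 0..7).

Char 1 ('H'): step: R->2, L=5; H->plug->H->R->E->L->A->refl->F->L'->D->R'->G->plug->D
Char 2 ('A'): step: R->3, L=5; A->plug->A->R->A->L->B->refl->D->L'->F->R'->C->plug->C
Char 3 ('C'): step: R->4, L=5; C->plug->C->R->F->L->D->refl->B->L'->A->R'->G->plug->D
Char 4 ('B'): step: R->5, L=5; B->plug->B->R->E->L->A->refl->F->L'->D->R'->A->plug->A
Char 5 ('E'): step: R->6, L=5; E->plug->E->R->G->L->H->refl->C->L'->H->R'->C->plug->C
Char 6 ('D'): step: R->7, L=5; D->plug->G->R->B->L->E->refl->G->L'->C->R'->H->plug->H
Char 7 ('H'): step: R->0, L->6 (L advanced); H->plug->H->R->H->L->A->refl->F->L'->B->R'->G->plug->D
Char 8 ('H'): step: R->1, L=6; H->plug->H->R->E->L->C->refl->H->L'->D->R'->B->plug->B
Final: ciphertext=DCDACHDB, RIGHT=1, LEFT=6

Answer: DCDACHDB 1 6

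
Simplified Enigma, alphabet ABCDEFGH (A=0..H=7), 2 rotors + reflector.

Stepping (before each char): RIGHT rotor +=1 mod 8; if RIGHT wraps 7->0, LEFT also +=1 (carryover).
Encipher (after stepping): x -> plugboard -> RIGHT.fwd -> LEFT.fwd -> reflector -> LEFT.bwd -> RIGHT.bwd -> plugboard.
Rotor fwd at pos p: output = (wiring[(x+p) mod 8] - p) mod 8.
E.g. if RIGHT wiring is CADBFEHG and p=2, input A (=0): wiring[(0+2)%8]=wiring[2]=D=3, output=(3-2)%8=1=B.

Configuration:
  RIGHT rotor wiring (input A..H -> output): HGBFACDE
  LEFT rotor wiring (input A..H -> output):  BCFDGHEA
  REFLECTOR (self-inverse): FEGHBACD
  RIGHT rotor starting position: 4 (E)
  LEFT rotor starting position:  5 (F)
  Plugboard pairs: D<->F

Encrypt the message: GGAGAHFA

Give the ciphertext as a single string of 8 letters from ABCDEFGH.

Answer: BCHAHDED

Derivation:
Char 1 ('G'): step: R->5, L=5; G->plug->G->R->A->L->C->refl->G->L'->G->R'->B->plug->B
Char 2 ('G'): step: R->6, L=5; G->plug->G->R->C->L->D->refl->H->L'->B->R'->C->plug->C
Char 3 ('A'): step: R->7, L=5; A->plug->A->R->F->L->A->refl->F->L'->E->R'->H->plug->H
Char 4 ('G'): step: R->0, L->6 (L advanced); G->plug->G->R->D->L->E->refl->B->L'->H->R'->A->plug->A
Char 5 ('A'): step: R->1, L=6; A->plug->A->R->F->L->F->refl->A->L'->G->R'->H->plug->H
Char 6 ('H'): step: R->2, L=6; H->plug->H->R->E->L->H->refl->D->L'->C->R'->F->plug->D
Char 7 ('F'): step: R->3, L=6; F->plug->D->R->A->L->G->refl->C->L'->B->R'->E->plug->E
Char 8 ('A'): step: R->4, L=6; A->plug->A->R->E->L->H->refl->D->L'->C->R'->F->plug->D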